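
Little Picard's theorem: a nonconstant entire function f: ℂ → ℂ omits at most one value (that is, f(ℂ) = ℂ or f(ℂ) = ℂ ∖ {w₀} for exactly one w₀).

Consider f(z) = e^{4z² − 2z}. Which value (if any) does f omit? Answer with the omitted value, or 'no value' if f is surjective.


Little Picard bounds the complement of f(ℂ) to at most one point.
The exponent g(z) = 4z² − 2z is a nonconstant polynomial, hence surjective onto ℂ. So e^{g(z)} takes every value in {e^w : w ∈ ℂ} = ℂ ∖ {0}. Adding 0 shifts the range to ℂ ∖ {0}. f omits exactly 0.

Omitted value: 0.


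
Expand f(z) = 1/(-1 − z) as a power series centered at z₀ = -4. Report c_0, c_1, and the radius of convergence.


Let w = z − z₀, so z = z₀ + w.
Then -1 − z = -1 − (z₀ + w) = (-1 − z₀) − w = 3 − w.
f(z) = 1/(3 − w) = (1/(3)) · 1/(1 − w/(3)) = Σ_{n≥0} w^n / (3)^(n+1).
So c_n = 1/(3)^(n+1):
  c_0 = 1/(3)^1 = 1/3.
  c_1 = 1/(3)^2 = 1/9.
The series is valid for |w/d| < 1, i.e. |z − z₀| < |d|.
Radius of convergence: R = |-1 − z₀| = |3| = 3 (distance from z₀ to the singularity z = -1).

c_0 = 1/3, c_1 = 1/9; R = 3.


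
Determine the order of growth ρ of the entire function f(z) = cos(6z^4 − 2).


Write cos(w) = (e^{iw} ± e^{−iw})/(2 or 2i), so |cos(w)| ≤ e^{|w|}. With w = 6z^4 − 2, |w| ≤ 6r^4 + 2 on |z|=r, giving M(r) ≤ e^{6r^4 + 2} and ρ ≤ 4. For the lower bound, choose z on |z|=r with 6z^4 purely imaginary of modulus 6r^4; then |cos(6z^4 − 2)| grows like e^{6r^4}/2, so ρ ≥ 4. Hence ρ = 4.
Therefore ρ = 4.

Order ρ = 4.


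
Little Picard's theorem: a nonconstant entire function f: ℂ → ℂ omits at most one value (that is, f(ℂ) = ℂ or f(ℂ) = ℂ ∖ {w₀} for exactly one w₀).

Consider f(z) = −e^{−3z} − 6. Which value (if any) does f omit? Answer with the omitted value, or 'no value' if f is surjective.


Little Picard bounds the complement of f(ℂ) to at most one point.
e^{−3z} is never zero on ℂ, so -1·e^{−3z} takes every value in ℂ ∖ {0}. Adding -6 shifts the range to ℂ ∖ {-6}. Thus f omits exactly the value -6.

Omitted value: -6.


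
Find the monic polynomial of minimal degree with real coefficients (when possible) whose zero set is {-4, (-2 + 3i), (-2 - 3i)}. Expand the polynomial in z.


The polynomial is p(z) = ∏_{α ∈ S} (z − α), where S = {-4, (-2 + 3i), (-2 - 3i)}.
Expanding the product yields: p(z) = z^3 + 8·z^2 + 29·z + 52.
Note conjugate pairs combine to real quadratics: (z − (-2+3i))(z − (-2−3i)) = z² + 4z + 13.
The resulting polynomial has degree 3 and real coefficients as required.

p(z) = z^3 + 8·z^2 + 29·z + 52.


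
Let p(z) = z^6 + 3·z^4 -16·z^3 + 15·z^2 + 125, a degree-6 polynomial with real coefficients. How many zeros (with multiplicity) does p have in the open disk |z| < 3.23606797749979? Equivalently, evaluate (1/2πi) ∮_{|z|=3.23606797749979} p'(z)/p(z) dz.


The zeros of p are: (-1 + 2i), (-1 - 2i), (-1 + 2i), (-1 - 2i), (2 + 1i), (2 - 1i).
Their magnitudes are: 2.236, 2.236, 2.236, 2.236, 2.236, 2.236.
Zeros with |z| < R = 3.23606797749979: (-1 + 2i), (-1 - 2i), (-1 + 2i), (-1 - 2i), (2 + 1i), (2 - 1i).
Count = 6.
By the argument principle, (1/2πi) ∮_{|z|=R} p'(z)/p(z) dz equals exactly this count.

Number of zeros inside |z| < 3.23606797749979: 6.


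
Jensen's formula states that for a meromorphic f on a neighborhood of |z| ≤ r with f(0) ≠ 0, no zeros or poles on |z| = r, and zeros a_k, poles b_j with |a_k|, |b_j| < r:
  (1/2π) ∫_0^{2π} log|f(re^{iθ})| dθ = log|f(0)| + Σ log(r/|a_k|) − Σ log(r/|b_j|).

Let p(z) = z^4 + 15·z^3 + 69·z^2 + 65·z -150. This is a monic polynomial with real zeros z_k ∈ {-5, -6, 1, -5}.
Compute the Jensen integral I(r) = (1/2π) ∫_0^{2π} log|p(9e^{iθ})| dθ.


Zeros: -6, -5, -5, 1; r = 9.
Inside |z| < r: -6, -5, -5, 1. Outside (|z| ≥ r): ∅.
p(0) = -150, so log|p(0)| = log(150) = 5.0106.
Apply Jensen: I(r) = log|p(0)| + Σ_k log(r/|z_k|), summed over zeros inside |z| < r.
  log(r/|z_k|) for z_k = -5: log(9/5) = 0.5878
  log(r/|z_k|) for z_k = -6: log(9/6) = 0.4055
  log(r/|z_k|) for z_k = 1: log(9/1) = 2.1972
  log(r/|z_k|) for z_k = -5: log(9/5) = 0.5878
Sum over inside zeros: 3.7783.
I(r) = log|p(0)| + (inside sum) = 5.0106 + 3.7783 = 8.7889.
Closed form (all zeros inside, monic): I(r) = n·log(r) = 4·log(9) = 8.7889. ✓

I(r) ≈ 8.7889.


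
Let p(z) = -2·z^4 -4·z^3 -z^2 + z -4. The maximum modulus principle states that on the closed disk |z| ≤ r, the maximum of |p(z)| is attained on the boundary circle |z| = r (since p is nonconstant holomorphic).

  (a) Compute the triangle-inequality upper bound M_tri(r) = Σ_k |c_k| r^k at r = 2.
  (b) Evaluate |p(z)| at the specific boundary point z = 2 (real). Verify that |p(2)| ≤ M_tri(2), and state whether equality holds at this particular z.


Coefficients: c_0 = -4, c_1 = 1, c_2 = -1, c_3 = -4, c_4 = -2. Radius r = 2.
Part (a). Triangle bound: M_tri(r) = Σ_k |c_k| r^k
  = |-4|·2^0 + |1|·2^1 + |-1|·2^2 + |-4|·2^3 + |-2|·2^4
  = 4 + 2 + 4 + 32 + 32 = 74.
This bounds M(r) := max_{|z|=r} |p(z)| from above; equality holds iff all terms c_k z^k can be made to align in phase at a single z on |z|=r.
Part (b). At z = 2 (real, on the circle |z| = r):
  p(2) = (-4)·2^0 + (1)·2^1 + (-1)·2^2 + (-4)·2^3 + (-2)·2^4 = -70.
  |p(2)| = 70.
Check: |p(2)| = 70 ≤ 74 = M_tri(2). ✓ Equality does not hold at z = 2 (the coefficients have mixed signs, so the terms do not all align in phase there).

M_tri(2) = 74; |p(2)| = 70; equality at z=2: no.


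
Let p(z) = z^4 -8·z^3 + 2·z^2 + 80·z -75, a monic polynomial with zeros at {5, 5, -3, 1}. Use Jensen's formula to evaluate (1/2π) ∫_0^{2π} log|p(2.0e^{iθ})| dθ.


Zeros: -3, 1, 5, 5; r = 2.0.
Inside |z| < r: 1. Outside (|z| ≥ r): -3, 5, 5.
p(0) = -75, so log|p(0)| = log(75) = 4.3175.
Apply Jensen: I(r) = log|p(0)| + Σ_k log(r/|z_k|), summed over zeros inside |z| < r.
  log(r/|z_k|) for z_k = 1: log(2.0/1) = 0.6931
  Outside zeros (-3, 5, 5) contribute nothing to the Jensen sum.
Sum over inside zeros: 0.6931.
I(r) = log|p(0)| + (inside sum) = 4.3175 + 0.6931 = 5.0106.
Note: since some zeros are outside |z| ≤ r, the simplified n·log(r) form does NOT apply — only the inside zeros contribute.

I(r) ≈ 5.0106.


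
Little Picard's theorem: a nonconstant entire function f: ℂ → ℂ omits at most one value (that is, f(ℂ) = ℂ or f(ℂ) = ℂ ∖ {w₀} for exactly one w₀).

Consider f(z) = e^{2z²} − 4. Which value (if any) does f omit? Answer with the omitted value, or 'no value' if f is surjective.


Little Picard bounds the complement of f(ℂ) to at most one point.
The exponent g(z) = 2z² is a nonconstant polynomial, hence surjective onto ℂ. So e^{g(z)} takes every value in {e^w : w ∈ ℂ} = ℂ ∖ {0}. Adding -4 shifts the range to ℂ ∖ {-4}. f omits exactly -4.

Omitted value: -4.


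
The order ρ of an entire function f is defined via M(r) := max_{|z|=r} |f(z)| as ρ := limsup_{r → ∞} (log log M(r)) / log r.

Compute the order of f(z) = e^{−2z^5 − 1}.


|e^{−2z^5 − 1}| = e^{Re(-2·z^5) + -1} ≤ e^{2|z|^5 + -1} = e^{2r^5 + -1} on |z| = r, so ρ ≤ 5. Choosing z on |z|=r so that -2·z^5 is real positive (always possible by picking arg z appropriately) gives |f(z)| = e^{2r^5 + -1}, matching the bound. The additive constant -1 does not affect log log M(r) ~ 5·log r. Hence ρ = 5.
Therefore ρ = 5.

Order ρ = 5.


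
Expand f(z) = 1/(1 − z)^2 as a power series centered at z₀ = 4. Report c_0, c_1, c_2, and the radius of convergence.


Let w = z − z₀, so z = z₀ + w.
Then 1 − z = 1 − (z₀ + w) = (1 − z₀) − w = -3 − w.
f(z) = 1/(-3 − w)^2 = (1/(-3)^2) · (1 − w/(-3))^{−2}.
By the binomial series (1−u)^{−2} = Σ_{n≥0} C(n+1, 1) u^n for |u|<1, with u = w/(-3):
  c_n = C(n+1, 1) / (-3)^(n+2).
  c_0 = 1/(-3)^2 = 1/9.
  c_1 = 2/(-3)^3 = -2/27.
  c_2 = 3/(-3)^4 = 1/27.
The series is valid for |w/d| < 1, i.e. |z − z₀| < |d|.
Radius of convergence: R = |1 − z₀| = |-3| = 3 (distance from z₀ to the singularity z = 1).

c_0 = 1/9, c_1 = -2/27, c_2 = 1/27; R = 3.


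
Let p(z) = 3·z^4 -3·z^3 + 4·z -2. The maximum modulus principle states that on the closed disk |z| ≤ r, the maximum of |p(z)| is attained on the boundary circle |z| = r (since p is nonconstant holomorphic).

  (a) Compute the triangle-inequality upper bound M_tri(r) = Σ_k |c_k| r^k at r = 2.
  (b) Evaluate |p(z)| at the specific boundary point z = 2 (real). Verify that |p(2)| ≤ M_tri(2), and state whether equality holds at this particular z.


Coefficients: c_0 = -2, c_1 = 4, c_2 = 0, c_3 = -3, c_4 = 3. Radius r = 2.
Part (a). Triangle bound: M_tri(r) = Σ_k |c_k| r^k
  = |-2|·2^0 + |4|·2^1 + |0|·2^2 + |-3|·2^3 + |3|·2^4
  = 2 + 8 + 0 + 24 + 48 = 82.
This bounds M(r) := max_{|z|=r} |p(z)| from above; equality holds iff all terms c_k z^k can be made to align in phase at a single z on |z|=r.
Part (b). At z = 2 (real, on the circle |z| = r):
  p(2) = (-2)·2^0 + (4)·2^1 + (0)·2^2 + (-3)·2^3 + (3)·2^4 = 30.
  |p(2)| = 30.
Check: |p(2)| = 30 ≤ 82 = M_tri(2). ✓ Equality does not hold at z = 2 (the coefficients have mixed signs, so the terms do not all align in phase there).

M_tri(2) = 82; |p(2)| = 30; equality at z=2: no.


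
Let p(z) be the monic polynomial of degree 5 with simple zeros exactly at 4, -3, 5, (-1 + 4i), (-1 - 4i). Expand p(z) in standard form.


The polynomial is p(z) = ∏_{α ∈ S} (z − α), where S = {4, -3, 5, (-1 + 4i), (-1 - 4i)}.
Expanding the product yields: p(z) = z^5 -4·z^4 -2·z^3 -56·z^2 + z + 1020.
Note conjugate pairs combine to real quadratics: (z − (-1+4i))(z − (-1−4i)) = z² + 2z + 17.
The resulting polynomial has degree 5 and real coefficients as required.

p(z) = z^5 -4·z^4 -2·z^3 -56·z^2 + z + 1020.


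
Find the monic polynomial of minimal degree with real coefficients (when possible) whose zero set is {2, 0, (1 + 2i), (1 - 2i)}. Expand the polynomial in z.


The polynomial is p(z) = ∏_{α ∈ S} (z − α), where S = {2, 0, (1 + 2i), (1 - 2i)}.
Expanding the product yields: p(z) = z^4 -4·z^3 + 9·z^2 -10·z.
Note conjugate pairs combine to real quadratics: (z − (1+2i))(z − (1−2i)) = z² − 2z + 5.
The resulting polynomial has degree 4 and real coefficients as required.

p(z) = z^4 -4·z^3 + 9·z^2 -10·z.


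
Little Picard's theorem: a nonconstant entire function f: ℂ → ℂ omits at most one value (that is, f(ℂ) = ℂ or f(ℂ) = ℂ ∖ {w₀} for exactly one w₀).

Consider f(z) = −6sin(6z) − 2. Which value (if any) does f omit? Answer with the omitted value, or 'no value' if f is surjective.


Little Picard bounds the complement of f(ℂ) to at most one point.
sin is entire and surjective onto ℂ: for every w ∈ ℂ, sin(ζ) = w has a solution ζ ∈ ℂ (e.g., via the complex inverse arcsin). With ζ = 6z this gives z = ζ/(6). Then -6·sin(6z) takes every value in -6·ℂ = ℂ, and adding -2 is a bijection of ℂ. So f is surjective and omits no value. (Note: only on the real line is sin bounded by [−1, 1].)

Omitted value: no value.


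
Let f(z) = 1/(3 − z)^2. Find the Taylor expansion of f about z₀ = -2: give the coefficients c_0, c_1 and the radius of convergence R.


Let w = z − z₀, so z = z₀ + w.
Then 3 − z = 3 − (z₀ + w) = (3 − z₀) − w = 5 − w.
f(z) = 1/(5 − w)^2 = (1/(5)^2) · (1 − w/(5))^{−2}.
By the binomial series (1−u)^{−2} = Σ_{n≥0} C(n+1, 1) u^n for |u|<1, with u = w/(5):
  c_n = C(n+1, 1) / (5)^(n+2).
  c_0 = 1/(5)^2 = 1/25.
  c_1 = 2/(5)^3 = 2/125.
The series is valid for |w/d| < 1, i.e. |z − z₀| < |d|.
Radius of convergence: R = |3 − z₀| = |5| = 5 (distance from z₀ to the singularity z = 3).

c_0 = 1/25, c_1 = 2/125; R = 5.


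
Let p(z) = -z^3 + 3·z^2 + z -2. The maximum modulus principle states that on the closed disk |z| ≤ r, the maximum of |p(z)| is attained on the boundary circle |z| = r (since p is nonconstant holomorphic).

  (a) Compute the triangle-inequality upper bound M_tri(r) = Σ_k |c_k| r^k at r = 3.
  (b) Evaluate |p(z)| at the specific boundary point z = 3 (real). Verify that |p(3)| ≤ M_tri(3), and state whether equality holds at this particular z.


Coefficients: c_0 = -2, c_1 = 1, c_2 = 3, c_3 = -1. Radius r = 3.
Part (a). Triangle bound: M_tri(r) = Σ_k |c_k| r^k
  = |-2|·3^0 + |1|·3^1 + |3|·3^2 + |-1|·3^3
  = 2 + 3 + 27 + 27 = 59.
This bounds M(r) := max_{|z|=r} |p(z)| from above; equality holds iff all terms c_k z^k can be made to align in phase at a single z on |z|=r.
Part (b). At z = 3 (real, on the circle |z| = r):
  p(3) = (-2)·3^0 + (1)·3^1 + (3)·3^2 + (-1)·3^3 = 1.
  |p(3)| = 1.
Check: |p(3)| = 1 ≤ 59 = M_tri(3). ✓ Equality does not hold at z = 3 (the coefficients have mixed signs, so the terms do not all align in phase there).

M_tri(3) = 59; |p(3)| = 1; equality at z=3: no.


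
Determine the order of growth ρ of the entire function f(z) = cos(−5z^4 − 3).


Write cos(w) = (e^{iw} ± e^{−iw})/(2 or 2i), so |cos(w)| ≤ e^{|w|}. With w = −5z^4 − 3, |w| ≤ 5r^4 + 3 on |z|=r, giving M(r) ≤ e^{5r^4 + 3} and ρ ≤ 4. For the lower bound, choose z on |z|=r with -5z^4 purely imaginary of modulus 5r^4; then |cos(−5z^4 − 3)| grows like e^{5r^4}/2, so ρ ≥ 4. Hence ρ = 4.
Therefore ρ = 4.

Order ρ = 4.


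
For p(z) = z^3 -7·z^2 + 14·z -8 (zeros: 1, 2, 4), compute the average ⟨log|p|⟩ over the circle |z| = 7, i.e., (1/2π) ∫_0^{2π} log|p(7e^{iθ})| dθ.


Zeros: 1, 2, 4; r = 7.
Inside |z| < r: 1, 2, 4. Outside (|z| ≥ r): ∅.
p(0) = -8, so log|p(0)| = log(8) = 2.0794.
Apply Jensen: I(r) = log|p(0)| + Σ_k log(r/|z_k|), summed over zeros inside |z| < r.
  log(r/|z_k|) for z_k = 1: log(7/1) = 1.9459
  log(r/|z_k|) for z_k = 2: log(7/2) = 1.2528
  log(r/|z_k|) for z_k = 4: log(7/4) = 0.5596
Sum over inside zeros: 3.7583.
I(r) = log|p(0)| + (inside sum) = 2.0794 + 3.7583 = 5.8377.
Closed form (all zeros inside, monic): I(r) = n·log(r) = 3·log(7) = 5.8377. ✓

I(r) ≈ 5.8377.


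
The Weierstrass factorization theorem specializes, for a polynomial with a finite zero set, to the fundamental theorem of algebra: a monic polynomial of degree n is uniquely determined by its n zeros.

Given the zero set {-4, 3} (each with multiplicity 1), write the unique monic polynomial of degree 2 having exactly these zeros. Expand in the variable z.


The polynomial is p(z) = ∏_{α ∈ S} (z − α), where S = {-4, 3}.
Expanding the product yields: p(z) = z^2 + z -12.
The resulting polynomial has degree 2 and real coefficients as required.

p(z) = z^2 + z -12.


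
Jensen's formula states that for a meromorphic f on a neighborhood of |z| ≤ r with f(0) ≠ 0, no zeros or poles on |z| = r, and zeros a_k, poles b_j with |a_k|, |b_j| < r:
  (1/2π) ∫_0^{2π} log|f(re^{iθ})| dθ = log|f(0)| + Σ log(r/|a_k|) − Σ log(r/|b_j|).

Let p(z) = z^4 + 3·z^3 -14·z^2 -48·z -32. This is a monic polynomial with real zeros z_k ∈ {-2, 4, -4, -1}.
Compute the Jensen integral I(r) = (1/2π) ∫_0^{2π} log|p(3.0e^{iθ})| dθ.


Zeros: -4, -2, -1, 4; r = 3.0.
Inside |z| < r: -2, -1. Outside (|z| ≥ r): -4, 4.
p(0) = -32, so log|p(0)| = log(32) = 3.4657.
Apply Jensen: I(r) = log|p(0)| + Σ_k log(r/|z_k|), summed over zeros inside |z| < r.
  log(r/|z_k|) for z_k = -2: log(3.0/2) = 0.4055
  log(r/|z_k|) for z_k = -1: log(3.0/1) = 1.0986
  Outside zeros (-4, 4) contribute nothing to the Jensen sum.
Sum over inside zeros: 1.5041.
I(r) = log|p(0)| + (inside sum) = 3.4657 + 1.5041 = 4.9698.
Note: since some zeros are outside |z| ≤ r, the simplified n·log(r) form does NOT apply — only the inside zeros contribute.

I(r) ≈ 4.9698.


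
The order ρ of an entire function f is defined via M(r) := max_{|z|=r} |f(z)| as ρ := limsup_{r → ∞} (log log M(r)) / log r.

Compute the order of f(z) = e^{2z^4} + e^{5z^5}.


Each summand is entire of order 4 and 5 respectively (as in the single-exponential case). The order of a sum is at most the max of the orders, so ρ ≤ 5. For the lower bound: on |z|=r choose arg z so that 5z^5 is real positive; then |e^{5z^5}| = e^{5r^5} while |e^{2z^4}| ≤ e^{2r^4} = o(e^{5r^5}). So |f| ≥ e^{5r^5}(1 − o(1)) and ρ ≥ 5. Hence ρ = max(4, 5) = 5.
Therefore ρ = 5.

Order ρ = 5.


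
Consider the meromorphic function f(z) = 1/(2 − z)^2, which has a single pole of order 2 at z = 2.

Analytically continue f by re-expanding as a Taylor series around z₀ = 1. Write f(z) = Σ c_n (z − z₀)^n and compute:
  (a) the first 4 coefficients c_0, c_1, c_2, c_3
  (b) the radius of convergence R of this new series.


Let w = z − z₀, so z = z₀ + w.
Then 2 − z = 2 − (z₀ + w) = (2 − z₀) − w = 1 − w.
f(z) = 1/(1 − w)^2 = (1/(1)^2) · (1 − w/(1))^{−2}.
By the binomial series (1−u)^{−2} = Σ_{n≥0} C(n+1, 1) u^n for |u|<1, with u = w/(1):
  c_n = C(n+1, 1) / (1)^(n+2).
  c_0 = 1/(1)^2 = 1.
  c_1 = 2/(1)^3 = 2.
  c_2 = 3/(1)^4 = 3.
  c_3 = 4/(1)^5 = 4.
The series is valid for |w/d| < 1, i.e. |z − z₀| < |d|.
Radius of convergence: R = |2 − z₀| = |1| = 1 (distance from z₀ to the singularity z = 2).

c_0 = 1, c_1 = 2, c_2 = 3, c_3 = 4; R = 1.


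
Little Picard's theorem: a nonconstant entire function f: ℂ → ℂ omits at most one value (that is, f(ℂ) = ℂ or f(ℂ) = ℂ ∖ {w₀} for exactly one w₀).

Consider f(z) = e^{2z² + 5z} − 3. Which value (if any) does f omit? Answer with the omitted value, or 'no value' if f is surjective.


Little Picard bounds the complement of f(ℂ) to at most one point.
The exponent g(z) = 2z² + 5z is a nonconstant polynomial, hence surjective onto ℂ. So e^{g(z)} takes every value in {e^w : w ∈ ℂ} = ℂ ∖ {0}. Adding -3 shifts the range to ℂ ∖ {-3}. f omits exactly -3.

Omitted value: -3.


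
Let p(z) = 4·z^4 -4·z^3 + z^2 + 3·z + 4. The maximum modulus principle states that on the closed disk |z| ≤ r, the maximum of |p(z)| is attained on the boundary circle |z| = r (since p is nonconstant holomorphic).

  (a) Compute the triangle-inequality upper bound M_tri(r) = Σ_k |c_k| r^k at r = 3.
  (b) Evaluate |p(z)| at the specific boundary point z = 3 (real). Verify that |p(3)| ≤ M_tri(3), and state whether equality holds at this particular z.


Coefficients: c_0 = 4, c_1 = 3, c_2 = 1, c_3 = -4, c_4 = 4. Radius r = 3.
Part (a). Triangle bound: M_tri(r) = Σ_k |c_k| r^k
  = |4|·3^0 + |3|·3^1 + |1|·3^2 + |-4|·3^3 + |4|·3^4
  = 4 + 9 + 9 + 108 + 324 = 454.
This bounds M(r) := max_{|z|=r} |p(z)| from above; equality holds iff all terms c_k z^k can be made to align in phase at a single z on |z|=r.
Part (b). At z = 3 (real, on the circle |z| = r):
  p(3) = (4)·3^0 + (3)·3^1 + (1)·3^2 + (-4)·3^3 + (4)·3^4 = 238.
  |p(3)| = 238.
Check: |p(3)| = 238 ≤ 454 = M_tri(3). ✓ Equality does not hold at z = 3 (the coefficients have mixed signs, so the terms do not all align in phase there).

M_tri(3) = 454; |p(3)| = 238; equality at z=3: no.


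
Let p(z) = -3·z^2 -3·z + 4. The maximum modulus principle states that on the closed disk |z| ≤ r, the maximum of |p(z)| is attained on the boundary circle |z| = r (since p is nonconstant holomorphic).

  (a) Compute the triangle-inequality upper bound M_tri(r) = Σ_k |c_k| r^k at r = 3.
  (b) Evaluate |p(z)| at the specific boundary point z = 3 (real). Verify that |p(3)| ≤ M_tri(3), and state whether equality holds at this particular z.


Coefficients: c_0 = 4, c_1 = -3, c_2 = -3. Radius r = 3.
Part (a). Triangle bound: M_tri(r) = Σ_k |c_k| r^k
  = |4|·3^0 + |-3|·3^1 + |-3|·3^2
  = 4 + 9 + 27 = 40.
This bounds M(r) := max_{|z|=r} |p(z)| from above; equality holds iff all terms c_k z^k can be made to align in phase at a single z on |z|=r.
Part (b). At z = 3 (real, on the circle |z| = r):
  p(3) = (4)·3^0 + (-3)·3^1 + (-3)·3^2 = -32.
  |p(3)| = 32.
Check: |p(3)| = 32 ≤ 40 = M_tri(3). ✓ Equality does not hold at z = 3 (the coefficients have mixed signs, so the terms do not all align in phase there).

M_tri(3) = 40; |p(3)| = 32; equality at z=3: no.


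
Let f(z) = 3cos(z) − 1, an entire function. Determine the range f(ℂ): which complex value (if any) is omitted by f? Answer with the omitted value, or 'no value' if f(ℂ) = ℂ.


Little Picard bounds the complement of f(ℂ) to at most one point.
cos is entire and surjective onto ℂ: for every w ∈ ℂ, cos(ζ) = w has a solution ζ ∈ ℂ (e.g., via the complex inverse arccos). With ζ = z this gives z = ζ/(1). Then 3·cos(z) takes every value in 3·ℂ = ℂ, and adding -1 is a bijection of ℂ. So f is surjective and omits no value. (Note: only on the real line is cos bounded by [−1, 1].)

Omitted value: no value.


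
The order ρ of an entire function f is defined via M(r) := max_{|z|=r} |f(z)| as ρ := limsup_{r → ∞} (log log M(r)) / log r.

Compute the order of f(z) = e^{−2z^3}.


|e^{−2z^3}| = e^{Re(-2·z^3) + 0} ≤ e^{2|z|^3 + 0} = e^{2r^3 + 0} on |z| = r, so ρ ≤ 3. Choosing z on |z|=r so that -2·z^3 is real positive (always possible by picking arg z appropriately) gives |f(z)| = e^{2r^3 + 0}, matching the bound. The additive constant 0 does not affect log log M(r) ~ 3·log r. Hence ρ = 3.
Therefore ρ = 3.

Order ρ = 3.


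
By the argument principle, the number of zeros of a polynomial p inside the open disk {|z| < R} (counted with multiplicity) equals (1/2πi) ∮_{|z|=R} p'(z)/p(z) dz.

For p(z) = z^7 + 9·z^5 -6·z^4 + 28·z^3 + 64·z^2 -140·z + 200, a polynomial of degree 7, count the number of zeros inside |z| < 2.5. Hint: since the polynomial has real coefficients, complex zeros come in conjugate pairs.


The zeros of p are: -2, (1 + 2i), (1 - 2i), (1 + 1i), (1 - 1i), (-1 + 3i), (-1 - 3i).
Their magnitudes are: 2, 2.236, 2.236, 1.414, 1.414, 3.162, 3.162.
Zeros with |z| < R = 2.5: -2, (1 + 2i), (1 - 2i), (1 + 1i), (1 - 1i).
Count = 5.
By the argument principle, (1/2πi) ∮_{|z|=R} p'(z)/p(z) dz equals exactly this count.

Number of zeros inside |z| < 2.5: 5.


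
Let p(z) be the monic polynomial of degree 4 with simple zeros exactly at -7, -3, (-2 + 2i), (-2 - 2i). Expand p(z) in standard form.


The polynomial is p(z) = ∏_{α ∈ S} (z − α), where S = {-7, -3, (-2 + 2i), (-2 - 2i)}.
Expanding the product yields: p(z) = z^4 + 14·z^3 + 69·z^2 + 164·z + 168.
Note conjugate pairs combine to real quadratics: (z − (-2+2i))(z − (-2−2i)) = z² + 4z + 8.
The resulting polynomial has degree 4 and real coefficients as required.

p(z) = z^4 + 14·z^3 + 69·z^2 + 164·z + 168.


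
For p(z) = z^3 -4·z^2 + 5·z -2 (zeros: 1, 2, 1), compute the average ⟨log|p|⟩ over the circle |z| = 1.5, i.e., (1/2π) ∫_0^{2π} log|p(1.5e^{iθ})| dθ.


Zeros: 1, 1, 2; r = 1.5.
Inside |z| < r: 1, 1. Outside (|z| ≥ r): 2.
p(0) = -2, so log|p(0)| = log(2) = 0.6931.
Apply Jensen: I(r) = log|p(0)| + Σ_k log(r/|z_k|), summed over zeros inside |z| < r.
  log(r/|z_k|) for z_k = 1: log(1.5/1) = 0.4055
  log(r/|z_k|) for z_k = 1: log(1.5/1) = 0.4055
  Outside zeros (2) contribute nothing to the Jensen sum.
Sum over inside zeros: 0.8109.
I(r) = log|p(0)| + (inside sum) = 0.6931 + 0.8109 = 1.5041.
Note: since some zeros are outside |z| ≤ r, the simplified n·log(r) form does NOT apply — only the inside zeros contribute.

I(r) ≈ 1.5041.


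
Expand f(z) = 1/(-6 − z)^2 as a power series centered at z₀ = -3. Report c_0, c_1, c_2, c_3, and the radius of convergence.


Let w = z − z₀, so z = z₀ + w.
Then -6 − z = -6 − (z₀ + w) = (-6 − z₀) − w = -3 − w.
f(z) = 1/(-3 − w)^2 = (1/(-3)^2) · (1 − w/(-3))^{−2}.
By the binomial series (1−u)^{−2} = Σ_{n≥0} C(n+1, 1) u^n for |u|<1, with u = w/(-3):
  c_n = C(n+1, 1) / (-3)^(n+2).
  c_0 = 1/(-3)^2 = 1/9.
  c_1 = 2/(-3)^3 = -2/27.
  c_2 = 3/(-3)^4 = 1/27.
  c_3 = 4/(-3)^5 = -4/243.
The series is valid for |w/d| < 1, i.e. |z − z₀| < |d|.
Radius of convergence: R = |-6 − z₀| = |-3| = 3 (distance from z₀ to the singularity z = -6).

c_0 = 1/9, c_1 = -2/27, c_2 = 1/27, c_3 = -4/243; R = 3.


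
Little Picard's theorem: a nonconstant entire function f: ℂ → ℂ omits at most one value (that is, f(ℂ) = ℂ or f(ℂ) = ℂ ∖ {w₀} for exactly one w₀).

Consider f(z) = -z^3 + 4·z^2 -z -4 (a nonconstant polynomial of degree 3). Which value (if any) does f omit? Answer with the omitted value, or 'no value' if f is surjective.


Little Picard bounds the complement of f(ℂ) to at most one point.
For every w ∈ ℂ, the equation p(z) − w = 0 is a nonconstant polynomial in z and hence has at least one root by the fundamental theorem of algebra. So p is surjective onto ℂ, omitting no value.

Omitted value: no value.


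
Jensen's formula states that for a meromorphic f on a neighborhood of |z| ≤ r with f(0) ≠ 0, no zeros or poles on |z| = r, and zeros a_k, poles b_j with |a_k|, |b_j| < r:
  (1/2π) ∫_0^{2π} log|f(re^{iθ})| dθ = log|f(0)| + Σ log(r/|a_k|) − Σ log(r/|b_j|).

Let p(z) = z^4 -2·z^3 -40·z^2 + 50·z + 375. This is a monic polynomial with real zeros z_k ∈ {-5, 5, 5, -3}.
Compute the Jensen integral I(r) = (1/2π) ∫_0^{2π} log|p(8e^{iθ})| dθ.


Zeros: -5, -3, 5, 5; r = 8.
Inside |z| < r: -5, -3, 5, 5. Outside (|z| ≥ r): ∅.
p(0) = 375, so log|p(0)| = log(375) = 5.9269.
Apply Jensen: I(r) = log|p(0)| + Σ_k log(r/|z_k|), summed over zeros inside |z| < r.
  log(r/|z_k|) for z_k = -5: log(8/5) = 0.4700
  log(r/|z_k|) for z_k = 5: log(8/5) = 0.4700
  log(r/|z_k|) for z_k = 5: log(8/5) = 0.4700
  log(r/|z_k|) for z_k = -3: log(8/3) = 0.9808
Sum over inside zeros: 2.3908.
I(r) = log|p(0)| + (inside sum) = 5.9269 + 2.3908 = 8.3178.
Closed form (all zeros inside, monic): I(r) = n·log(r) = 4·log(8) = 8.3178. ✓

I(r) ≈ 8.3178.


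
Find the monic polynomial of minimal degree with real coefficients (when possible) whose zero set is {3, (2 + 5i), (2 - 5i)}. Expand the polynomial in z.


The polynomial is p(z) = ∏_{α ∈ S} (z − α), where S = {3, (2 + 5i), (2 - 5i)}.
Expanding the product yields: p(z) = z^3 -7·z^2 + 41·z -87.
Note conjugate pairs combine to real quadratics: (z − (2+5i))(z − (2−5i)) = z² − 4z + 29.
The resulting polynomial has degree 3 and real coefficients as required.

p(z) = z^3 -7·z^2 + 41·z -87.


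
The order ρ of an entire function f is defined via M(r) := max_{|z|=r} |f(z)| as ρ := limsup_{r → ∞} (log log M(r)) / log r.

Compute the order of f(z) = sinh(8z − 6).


sinh(w) is a linear combination of e^{iw} and e^{−iw} (or e^w, e^{−w} in the hyperbolic case), so |sinh(w)| ≤ e^{|w|}. With w = 8z − 6, |w| ≤ 8|z| + 6 = 8r + 6 on |z| = r, giving M(r) ≤ e^{8r + 6}, so ρ ≤ 1. On a suitable ray (z = it for sin/cos; z = t for sinh/cosh, t real → ∞), |sinh(8z − 6)| grows like e^{8|t|}/2, so ρ ≥ 1. Hence ρ = 1.
Therefore ρ = 1.

Order ρ = 1.


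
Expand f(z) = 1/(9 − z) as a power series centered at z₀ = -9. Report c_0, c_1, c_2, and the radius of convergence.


Let w = z − z₀, so z = z₀ + w.
Then 9 − z = 9 − (z₀ + w) = (9 − z₀) − w = 18 − w.
f(z) = 1/(18 − w) = (1/(18)) · 1/(1 − w/(18)) = Σ_{n≥0} w^n / (18)^(n+1).
So c_n = 1/(18)^(n+1):
  c_0 = 1/(18)^1 = 1/18.
  c_1 = 1/(18)^2 = 1/324.
  c_2 = 1/(18)^3 = 1/5832.
The series is valid for |w/d| < 1, i.e. |z − z₀| < |d|.
Radius of convergence: R = |9 − z₀| = |18| = 18 (distance from z₀ to the singularity z = 9).

c_0 = 1/18, c_1 = 1/324, c_2 = 1/5832; R = 18.


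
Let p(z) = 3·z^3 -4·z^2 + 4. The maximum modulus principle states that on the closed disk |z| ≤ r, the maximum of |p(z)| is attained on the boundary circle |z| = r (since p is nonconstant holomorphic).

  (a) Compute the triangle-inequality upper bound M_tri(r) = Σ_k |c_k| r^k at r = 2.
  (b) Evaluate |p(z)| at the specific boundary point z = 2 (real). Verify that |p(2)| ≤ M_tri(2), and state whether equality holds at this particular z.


Coefficients: c_0 = 4, c_1 = 0, c_2 = -4, c_3 = 3. Radius r = 2.
Part (a). Triangle bound: M_tri(r) = Σ_k |c_k| r^k
  = |4|·2^0 + |0|·2^1 + |-4|·2^2 + |3|·2^3
  = 4 + 0 + 16 + 24 = 44.
This bounds M(r) := max_{|z|=r} |p(z)| from above; equality holds iff all terms c_k z^k can be made to align in phase at a single z on |z|=r.
Part (b). At z = 2 (real, on the circle |z| = r):
  p(2) = (4)·2^0 + (0)·2^1 + (-4)·2^2 + (3)·2^3 = 12.
  |p(2)| = 12.
Check: |p(2)| = 12 ≤ 44 = M_tri(2). ✓ Equality does not hold at z = 2 (the coefficients have mixed signs, so the terms do not all align in phase there).

M_tri(2) = 44; |p(2)| = 12; equality at z=2: no.


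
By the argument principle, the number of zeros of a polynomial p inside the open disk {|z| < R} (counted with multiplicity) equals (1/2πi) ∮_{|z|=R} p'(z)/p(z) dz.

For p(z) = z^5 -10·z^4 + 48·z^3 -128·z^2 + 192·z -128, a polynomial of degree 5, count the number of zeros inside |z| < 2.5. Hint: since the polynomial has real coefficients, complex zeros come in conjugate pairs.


The zeros of p are: 2, (2 + 2i), (2 - 2i), (2 + 2i), (2 - 2i).
Their magnitudes are: 2, 2.828, 2.828, 2.828, 2.828.
Zeros with |z| < R = 2.5: 2.
Count = 1.
By the argument principle, (1/2πi) ∮_{|z|=R} p'(z)/p(z) dz equals exactly this count.

Number of zeros inside |z| < 2.5: 1.


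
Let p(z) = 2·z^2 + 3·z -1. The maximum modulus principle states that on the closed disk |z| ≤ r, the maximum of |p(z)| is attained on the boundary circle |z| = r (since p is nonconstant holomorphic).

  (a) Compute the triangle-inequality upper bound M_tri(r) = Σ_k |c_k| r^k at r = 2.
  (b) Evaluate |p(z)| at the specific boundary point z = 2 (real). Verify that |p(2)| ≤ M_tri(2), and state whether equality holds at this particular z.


Coefficients: c_0 = -1, c_1 = 3, c_2 = 2. Radius r = 2.
Part (a). Triangle bound: M_tri(r) = Σ_k |c_k| r^k
  = |-1|·2^0 + |3|·2^1 + |2|·2^2
  = 1 + 6 + 8 = 15.
This bounds M(r) := max_{|z|=r} |p(z)| from above; equality holds iff all terms c_k z^k can be made to align in phase at a single z on |z|=r.
Part (b). At z = 2 (real, on the circle |z| = r):
  p(2) = (-1)·2^0 + (3)·2^1 + (2)·2^2 = 13.
  |p(2)| = 13.
Check: |p(2)| = 13 ≤ 15 = M_tri(2). ✓ Equality does not hold at z = 2 (the coefficients have mixed signs, so the terms do not all align in phase there).

M_tri(2) = 15; |p(2)| = 13; equality at z=2: no.


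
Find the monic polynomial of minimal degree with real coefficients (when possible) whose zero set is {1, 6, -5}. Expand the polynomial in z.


The polynomial is p(z) = ∏_{α ∈ S} (z − α), where S = {1, 6, -5}.
Expanding the product yields: p(z) = z^3 -2·z^2 -29·z + 30.
The resulting polynomial has degree 3 and real coefficients as required.

p(z) = z^3 -2·z^2 -29·z + 30.


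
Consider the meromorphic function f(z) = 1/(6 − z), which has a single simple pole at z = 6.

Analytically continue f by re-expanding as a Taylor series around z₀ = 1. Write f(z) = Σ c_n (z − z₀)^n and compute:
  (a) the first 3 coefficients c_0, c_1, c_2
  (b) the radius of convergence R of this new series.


Let w = z − z₀, so z = z₀ + w.
Then 6 − z = 6 − (z₀ + w) = (6 − z₀) − w = 5 − w.
f(z) = 1/(5 − w) = (1/(5)) · 1/(1 − w/(5)) = Σ_{n≥0} w^n / (5)^(n+1).
So c_n = 1/(5)^(n+1):
  c_0 = 1/(5)^1 = 1/5.
  c_1 = 1/(5)^2 = 1/25.
  c_2 = 1/(5)^3 = 1/125.
The series is valid for |w/d| < 1, i.e. |z − z₀| < |d|.
Radius of convergence: R = |6 − z₀| = |5| = 5 (distance from z₀ to the singularity z = 6).

c_0 = 1/5, c_1 = 1/25, c_2 = 1/125; R = 5.


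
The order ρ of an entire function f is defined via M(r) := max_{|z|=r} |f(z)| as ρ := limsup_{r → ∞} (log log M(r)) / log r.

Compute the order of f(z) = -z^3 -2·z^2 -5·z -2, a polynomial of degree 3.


|f(z)| ≤ Σ|c_k|·r^k = O(r^3) as r → ∞. Polynomial growth is O(e^{r^ε}) for every ε > 0 (since r^3/e^{r^ε} → 0), so ρ ≤ ε for all ε > 0, i.e. ρ = 0. Every nonconstant polynomial has order 0.
Therefore ρ = 0.

Order ρ = 0.


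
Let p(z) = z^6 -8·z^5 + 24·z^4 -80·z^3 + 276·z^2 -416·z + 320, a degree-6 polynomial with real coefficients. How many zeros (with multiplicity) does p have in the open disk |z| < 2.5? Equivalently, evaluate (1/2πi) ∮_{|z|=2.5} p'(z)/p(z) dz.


The zeros of p are: (-1 + 3i), (-1 - 3i), 4, (1 + 1i), (1 - 1i), 4.
Their magnitudes are: 3.162, 3.162, 4, 1.414, 1.414, 4.
Zeros with |z| < R = 2.5: (1 + 1i), (1 - 1i).
Count = 2.
By the argument principle, (1/2πi) ∮_{|z|=R} p'(z)/p(z) dz equals exactly this count.

Number of zeros inside |z| < 2.5: 2.


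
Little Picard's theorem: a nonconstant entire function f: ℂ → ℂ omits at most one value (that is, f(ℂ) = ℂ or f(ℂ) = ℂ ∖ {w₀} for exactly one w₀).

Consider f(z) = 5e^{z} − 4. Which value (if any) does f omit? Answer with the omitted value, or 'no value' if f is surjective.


Little Picard bounds the complement of f(ℂ) to at most one point.
e^{z} is never zero on ℂ, so 5·e^{z} takes every value in ℂ ∖ {0}. Adding -4 shifts the range to ℂ ∖ {-4}. Thus f omits exactly the value -4.

Omitted value: -4.


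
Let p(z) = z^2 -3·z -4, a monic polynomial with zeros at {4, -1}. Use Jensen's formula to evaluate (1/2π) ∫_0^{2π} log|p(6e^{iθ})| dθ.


Zeros: -1, 4; r = 6.
Inside |z| < r: -1, 4. Outside (|z| ≥ r): ∅.
p(0) = -4, so log|p(0)| = log(4) = 1.3863.
Apply Jensen: I(r) = log|p(0)| + Σ_k log(r/|z_k|), summed over zeros inside |z| < r.
  log(r/|z_k|) for z_k = 4: log(6/4) = 0.4055
  log(r/|z_k|) for z_k = -1: log(6/1) = 1.7918
Sum over inside zeros: 2.1972.
I(r) = log|p(0)| + (inside sum) = 1.3863 + 2.1972 = 3.5835.
Closed form (all zeros inside, monic): I(r) = n·log(r) = 2·log(6) = 3.5835. ✓

I(r) ≈ 3.5835.


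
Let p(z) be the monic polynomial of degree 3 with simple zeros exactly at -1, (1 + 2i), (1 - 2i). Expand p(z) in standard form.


The polynomial is p(z) = ∏_{α ∈ S} (z − α), where S = {-1, (1 + 2i), (1 - 2i)}.
Expanding the product yields: p(z) = z^3 -z^2 + 3·z + 5.
Note conjugate pairs combine to real quadratics: (z − (1+2i))(z − (1−2i)) = z² − 2z + 5.
The resulting polynomial has degree 3 and real coefficients as required.

p(z) = z^3 -z^2 + 3·z + 5.


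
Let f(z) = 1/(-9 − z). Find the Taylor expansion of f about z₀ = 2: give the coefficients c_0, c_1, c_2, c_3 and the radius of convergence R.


Let w = z − z₀, so z = z₀ + w.
Then -9 − z = -9 − (z₀ + w) = (-9 − z₀) − w = -11 − w.
f(z) = 1/(-11 − w) = (1/(-11)) · 1/(1 − w/(-11)) = Σ_{n≥0} w^n / (-11)^(n+1).
So c_n = 1/(-11)^(n+1):
  c_0 = 1/(-11)^1 = -1/11.
  c_1 = 1/(-11)^2 = 1/121.
  c_2 = 1/(-11)^3 = -1/1331.
  c_3 = 1/(-11)^4 = 1/14641.
The series is valid for |w/d| < 1, i.e. |z − z₀| < |d|.
Radius of convergence: R = |-9 − z₀| = |-11| = 11 (distance from z₀ to the singularity z = -9).

c_0 = -1/11, c_1 = 1/121, c_2 = -1/1331, c_3 = 1/14641; R = 11.


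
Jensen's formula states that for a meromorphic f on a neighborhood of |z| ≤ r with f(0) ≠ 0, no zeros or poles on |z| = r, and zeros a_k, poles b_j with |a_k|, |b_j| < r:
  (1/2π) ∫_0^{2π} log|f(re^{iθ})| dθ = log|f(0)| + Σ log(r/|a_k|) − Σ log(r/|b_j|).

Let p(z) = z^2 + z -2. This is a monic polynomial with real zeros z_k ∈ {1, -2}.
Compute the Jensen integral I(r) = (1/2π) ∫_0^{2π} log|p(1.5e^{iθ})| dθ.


Zeros: -2, 1; r = 1.5.
Inside |z| < r: 1. Outside (|z| ≥ r): -2.
p(0) = -2, so log|p(0)| = log(2) = 0.6931.
Apply Jensen: I(r) = log|p(0)| + Σ_k log(r/|z_k|), summed over zeros inside |z| < r.
  log(r/|z_k|) for z_k = 1: log(1.5/1) = 0.4055
  Outside zeros (-2) contribute nothing to the Jensen sum.
Sum over inside zeros: 0.4055.
I(r) = log|p(0)| + (inside sum) = 0.6931 + 0.4055 = 1.0986.
Note: since some zeros are outside |z| ≤ r, the simplified n·log(r) form does NOT apply — only the inside zeros contribute.

I(r) ≈ 1.0986.


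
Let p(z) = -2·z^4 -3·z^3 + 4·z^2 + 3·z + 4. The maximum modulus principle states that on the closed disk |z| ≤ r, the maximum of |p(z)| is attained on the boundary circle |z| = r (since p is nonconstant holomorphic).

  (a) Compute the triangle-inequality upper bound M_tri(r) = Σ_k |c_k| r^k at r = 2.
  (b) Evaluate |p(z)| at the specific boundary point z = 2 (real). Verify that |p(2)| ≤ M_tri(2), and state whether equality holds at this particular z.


Coefficients: c_0 = 4, c_1 = 3, c_2 = 4, c_3 = -3, c_4 = -2. Radius r = 2.
Part (a). Triangle bound: M_tri(r) = Σ_k |c_k| r^k
  = |4|·2^0 + |3|·2^1 + |4|·2^2 + |-3|·2^3 + |-2|·2^4
  = 4 + 6 + 16 + 24 + 32 = 82.
This bounds M(r) := max_{|z|=r} |p(z)| from above; equality holds iff all terms c_k z^k can be made to align in phase at a single z on |z|=r.
Part (b). At z = 2 (real, on the circle |z| = r):
  p(2) = (4)·2^0 + (3)·2^1 + (4)·2^2 + (-3)·2^3 + (-2)·2^4 = -30.
  |p(2)| = 30.
Check: |p(2)| = 30 ≤ 82 = M_tri(2). ✓ Equality does not hold at z = 2 (the coefficients have mixed signs, so the terms do not all align in phase there).

M_tri(2) = 82; |p(2)| = 30; equality at z=2: no.


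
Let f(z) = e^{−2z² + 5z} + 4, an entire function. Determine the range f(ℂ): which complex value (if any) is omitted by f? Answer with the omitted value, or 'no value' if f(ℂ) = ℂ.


Little Picard bounds the complement of f(ℂ) to at most one point.
The exponent g(z) = −2z² + 5z is a nonconstant polynomial, hence surjective onto ℂ. So e^{g(z)} takes every value in {e^w : w ∈ ℂ} = ℂ ∖ {0}. Adding 4 shifts the range to ℂ ∖ {4}. f omits exactly 4.

Omitted value: 4.


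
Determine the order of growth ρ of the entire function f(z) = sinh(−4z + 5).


sinh(w) is a linear combination of e^{iw} and e^{−iw} (or e^w, e^{−w} in the hyperbolic case), so |sinh(w)| ≤ e^{|w|}. With w = −4z + 5, |w| ≤ 4|z| + 5 = 4r + 5 on |z| = r, giving M(r) ≤ e^{4r + 5}, so ρ ≤ 1. On a suitable ray (z = it for sin/cos; z = t for sinh/cosh, t real → ∞), |sinh(−4z + 5)| grows like e^{4|t|}/2, so ρ ≥ 1. Hence ρ = 1.
Therefore ρ = 1.

Order ρ = 1.


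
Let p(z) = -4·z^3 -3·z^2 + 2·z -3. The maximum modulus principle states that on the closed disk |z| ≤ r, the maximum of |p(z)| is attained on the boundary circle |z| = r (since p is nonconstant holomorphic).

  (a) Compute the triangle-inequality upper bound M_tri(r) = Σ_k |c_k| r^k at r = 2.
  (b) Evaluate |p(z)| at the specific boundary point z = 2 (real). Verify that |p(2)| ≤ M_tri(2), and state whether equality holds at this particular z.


Coefficients: c_0 = -3, c_1 = 2, c_2 = -3, c_3 = -4. Radius r = 2.
Part (a). Triangle bound: M_tri(r) = Σ_k |c_k| r^k
  = |-3|·2^0 + |2|·2^1 + |-3|·2^2 + |-4|·2^3
  = 3 + 4 + 12 + 32 = 51.
This bounds M(r) := max_{|z|=r} |p(z)| from above; equality holds iff all terms c_k z^k can be made to align in phase at a single z on |z|=r.
Part (b). At z = 2 (real, on the circle |z| = r):
  p(2) = (-3)·2^0 + (2)·2^1 + (-3)·2^2 + (-4)·2^3 = -43.
  |p(2)| = 43.
Check: |p(2)| = 43 ≤ 51 = M_tri(2). ✓ Equality does not hold at z = 2 (the coefficients have mixed signs, so the terms do not all align in phase there).

M_tri(2) = 51; |p(2)| = 43; equality at z=2: no.


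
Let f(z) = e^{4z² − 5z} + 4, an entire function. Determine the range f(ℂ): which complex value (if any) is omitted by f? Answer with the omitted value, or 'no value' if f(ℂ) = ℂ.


Little Picard bounds the complement of f(ℂ) to at most one point.
The exponent g(z) = 4z² − 5z is a nonconstant polynomial, hence surjective onto ℂ. So e^{g(z)} takes every value in {e^w : w ∈ ℂ} = ℂ ∖ {0}. Adding 4 shifts the range to ℂ ∖ {4}. f omits exactly 4.

Omitted value: 4.


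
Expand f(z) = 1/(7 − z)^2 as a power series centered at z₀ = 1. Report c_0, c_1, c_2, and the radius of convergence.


Let w = z − z₀, so z = z₀ + w.
Then 7 − z = 7 − (z₀ + w) = (7 − z₀) − w = 6 − w.
f(z) = 1/(6 − w)^2 = (1/(6)^2) · (1 − w/(6))^{−2}.
By the binomial series (1−u)^{−2} = Σ_{n≥0} C(n+1, 1) u^n for |u|<1, with u = w/(6):
  c_n = C(n+1, 1) / (6)^(n+2).
  c_0 = 1/(6)^2 = 1/36.
  c_1 = 2/(6)^3 = 1/108.
  c_2 = 3/(6)^4 = 1/432.
The series is valid for |w/d| < 1, i.e. |z − z₀| < |d|.
Radius of convergence: R = |7 − z₀| = |6| = 6 (distance from z₀ to the singularity z = 7).

c_0 = 1/36, c_1 = 1/108, c_2 = 1/432; R = 6.
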